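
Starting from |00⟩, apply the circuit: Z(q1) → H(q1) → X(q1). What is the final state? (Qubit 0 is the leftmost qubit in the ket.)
1/√2|00⟩ + 1/√2|01⟩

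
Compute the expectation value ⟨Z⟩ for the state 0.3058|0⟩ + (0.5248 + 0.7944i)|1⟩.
-0.813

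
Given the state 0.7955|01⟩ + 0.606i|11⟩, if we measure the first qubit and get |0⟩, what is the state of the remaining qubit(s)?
|1⟩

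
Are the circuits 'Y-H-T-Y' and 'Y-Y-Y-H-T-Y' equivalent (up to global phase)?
Yes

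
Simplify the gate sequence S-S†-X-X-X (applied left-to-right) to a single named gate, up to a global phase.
X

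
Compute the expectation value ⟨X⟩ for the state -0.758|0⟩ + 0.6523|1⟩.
-0.9889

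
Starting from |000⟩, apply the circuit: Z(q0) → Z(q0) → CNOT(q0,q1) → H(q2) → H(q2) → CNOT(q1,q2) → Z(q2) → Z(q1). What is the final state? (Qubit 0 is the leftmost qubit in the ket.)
|000⟩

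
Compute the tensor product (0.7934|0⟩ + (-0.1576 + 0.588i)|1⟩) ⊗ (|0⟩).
0.7934|00⟩ + (-0.1576 + 0.588i)|10⟩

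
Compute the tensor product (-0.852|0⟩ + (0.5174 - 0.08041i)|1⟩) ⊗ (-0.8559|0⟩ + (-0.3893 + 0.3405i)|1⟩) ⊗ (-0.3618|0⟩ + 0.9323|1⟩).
-0.2638|000⟩ + 0.6799|001⟩ + (-0.12 + 0.105i)|010⟩ + (0.3092 - 0.2705i)|011⟩ + (0.1602 - 0.0249i)|100⟩ + (-0.4129 + 0.06416i)|101⟩ + (0.06297 - 0.07507i)|110⟩ + (-0.1623 + 0.1934i)|111⟩

amp(|b₁b₂…⟩) = product of the factor amplitudes for bits b₁, b₂, …; only kets whose every factor amplitude is nonzero survive.
|000⟩: (-0.852)(-0.8559)(-0.3618) = -0.2638
|001⟩: (-0.852)(-0.8559)(0.9323) = 0.6799
|010⟩: (-0.852)(-0.3893 + 0.3405i)(-0.3618) = (-0.12 + 0.105i)
|011⟩: (-0.852)(-0.3893 + 0.3405i)(0.9323) = (0.3092 - 0.2705i)
|100⟩: (0.5174 - 0.08041i)(-0.8559)(-0.3618) = (0.1602 - 0.0249i)
|101⟩: (0.5174 - 0.08041i)(-0.8559)(0.9323) = (-0.4129 + 0.06416i)
|110⟩: (0.5174 - 0.08041i)(-0.3893 + 0.3405i)(-0.3618) = (0.06297 - 0.07507i)
|111⟩: (0.5174 - 0.08041i)(-0.3893 + 0.3405i)(0.9323) = (-0.1623 + 0.1934i)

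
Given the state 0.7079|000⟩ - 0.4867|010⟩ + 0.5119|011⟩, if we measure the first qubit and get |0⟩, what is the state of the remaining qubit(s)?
0.7079|00⟩ - 0.4867|10⟩ + 0.5119|11⟩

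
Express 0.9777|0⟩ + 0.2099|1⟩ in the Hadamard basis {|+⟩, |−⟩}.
0.8398|+⟩ + 0.5429|−⟩

With |ψ⟩ = α|0⟩ + β|1⟩, the Hadamard-basis coefficients are ⟨+|ψ⟩ = (α + β)/√2 and ⟨−|ψ⟩ = (α − β)/√2.
Here α = 0.9777, β = 0.2099: (α + β)/√2 = 0.8398, (α − β)/√2 = 0.5429.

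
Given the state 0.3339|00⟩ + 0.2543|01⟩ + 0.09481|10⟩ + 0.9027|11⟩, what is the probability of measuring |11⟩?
0.8149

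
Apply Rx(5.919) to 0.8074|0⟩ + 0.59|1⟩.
(-0.7941 - 0.1068i)|0⟩ + (-0.5802 - 0.1462i)|1⟩

Rx(5.919) = [[cos(θ/2), −i·sin(θ/2)], [−i·sin(θ/2), cos(θ/2)]]; θ = 5.919, cos(θ/2) ≈ -0.983467, sin(θ/2) ≈ 0.181088.
With a = amp(|0⟩) = 0.8074 and b = amp(|1⟩) = 0.59:
new amp(|0⟩) = (-0.983467)·a + (-0.181088i)·b = (-0.7941 - 0.1068i)
new amp(|1⟩) = (-0.181088i)·a + (-0.983467)·b = (-0.5802 - 0.1462i)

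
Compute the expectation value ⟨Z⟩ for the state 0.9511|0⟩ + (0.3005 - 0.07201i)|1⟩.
0.8091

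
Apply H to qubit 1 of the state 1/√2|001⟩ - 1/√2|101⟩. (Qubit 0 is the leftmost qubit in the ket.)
1/2|001⟩ + 1/2|011⟩ - 1/2|101⟩ - 1/2|111⟩

H on qubit 1 mixes each pair of kets that differ only in qubit 1: amplitudes (a, b) of (|…0…⟩, |…1…⟩) become ((a + b)/√2, (a − b)/√2). Kets absent from the input have amplitude 0.
(|001⟩, |011⟩): (a, b) = (1/√2, 0) → (1/2, 1/2)
(|101⟩, |111⟩): (a, b) = (-1/√2, 0) → (-1/2, -1/2)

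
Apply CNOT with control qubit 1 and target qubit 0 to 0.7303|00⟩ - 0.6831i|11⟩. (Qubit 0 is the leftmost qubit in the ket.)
0.7303|00⟩ - 0.6831i|01⟩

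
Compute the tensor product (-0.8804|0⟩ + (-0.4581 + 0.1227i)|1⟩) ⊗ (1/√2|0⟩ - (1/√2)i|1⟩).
-0.6225|00⟩ + 0.6225i|01⟩ + (-0.3239 + 0.08676i)|10⟩ + (0.08676 + 0.3239i)|11⟩

amp(|b₁b₂…⟩) = product of the factor amplitudes for bits b₁, b₂, …; only kets whose every factor amplitude is nonzero survive.
|00⟩: (-0.8804)(1/√2) = -0.6225
|01⟩: (-0.8804)(-(1/√2)i) = 0.6225i
|10⟩: (-0.4581 + 0.1227i)(1/√2) = (-0.3239 + 0.08676i)
|11⟩: (-0.4581 + 0.1227i)(-(1/√2)i) = (0.08676 + 0.3239i)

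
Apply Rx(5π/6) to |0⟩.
0.2588|0⟩ - 0.9659i|1⟩

Rx(5π/6) = [[cos(θ/2), −i·sin(θ/2)], [−i·sin(θ/2), cos(θ/2)]]; θ = 5π/6, cos(θ/2) ≈ 0.258819, sin(θ/2) ≈ 0.965926.
With a = amp(|0⟩) = 1 and b = amp(|1⟩) = 0:
new amp(|0⟩) = (0.258819)·a + (-0.965926i)·b = 0.2588
new amp(|1⟩) = (-0.965926i)·a + (0.258819)·b = -0.9659i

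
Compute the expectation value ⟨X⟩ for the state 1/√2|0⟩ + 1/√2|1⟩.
1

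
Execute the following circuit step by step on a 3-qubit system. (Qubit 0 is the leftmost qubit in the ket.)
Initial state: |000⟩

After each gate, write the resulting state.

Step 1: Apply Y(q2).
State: i|001⟩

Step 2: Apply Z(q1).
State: i|001⟩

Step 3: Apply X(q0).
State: i|101⟩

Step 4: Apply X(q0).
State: i|001⟩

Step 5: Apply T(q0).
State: i|001⟩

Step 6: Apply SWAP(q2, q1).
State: i|010⟩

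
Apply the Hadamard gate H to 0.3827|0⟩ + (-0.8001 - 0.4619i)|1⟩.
(-0.2951 - 0.3266i)|0⟩ + (0.8364 + 0.3266i)|1⟩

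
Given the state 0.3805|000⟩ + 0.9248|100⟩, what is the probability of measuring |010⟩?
0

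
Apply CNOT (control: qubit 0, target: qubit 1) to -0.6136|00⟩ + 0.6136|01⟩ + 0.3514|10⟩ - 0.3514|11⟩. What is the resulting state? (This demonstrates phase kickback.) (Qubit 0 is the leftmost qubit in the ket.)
-0.6136|00⟩ + 0.6136|01⟩ - 0.3514|10⟩ + 0.3514|11⟩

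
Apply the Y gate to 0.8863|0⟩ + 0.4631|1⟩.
-0.4631i|0⟩ + 0.8863i|1⟩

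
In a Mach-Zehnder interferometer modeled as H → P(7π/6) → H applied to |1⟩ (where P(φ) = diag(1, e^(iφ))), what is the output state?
(0.933 + 0.25i)|0⟩ + (0.06699 - 0.25i)|1⟩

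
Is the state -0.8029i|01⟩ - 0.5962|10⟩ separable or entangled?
Entangled

Writing the state as a|00⟩ + b|01⟩ + c|10⟩ + d|11⟩, it is a product state iff ad − bc = 0.
Here (a, b, c, d) = (0, -0.8029i, -0.5962, 0): ad − bc = (0)(0) − (-0.8029i)(-0.5962) = -0.4787i ≠ 0, so the state is entangled.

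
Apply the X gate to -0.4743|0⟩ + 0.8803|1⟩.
0.8803|0⟩ - 0.4743|1⟩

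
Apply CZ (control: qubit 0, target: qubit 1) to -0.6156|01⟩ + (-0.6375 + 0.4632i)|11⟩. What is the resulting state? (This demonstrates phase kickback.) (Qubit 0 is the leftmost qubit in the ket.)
-0.6156|01⟩ + (0.6375 - 0.4632i)|11⟩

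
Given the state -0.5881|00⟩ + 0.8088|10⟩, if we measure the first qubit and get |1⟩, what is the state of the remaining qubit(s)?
|0⟩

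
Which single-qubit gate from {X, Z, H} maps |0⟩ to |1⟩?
X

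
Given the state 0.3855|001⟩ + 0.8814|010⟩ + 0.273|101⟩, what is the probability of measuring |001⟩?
0.1486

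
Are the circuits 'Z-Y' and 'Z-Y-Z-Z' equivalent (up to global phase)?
Yes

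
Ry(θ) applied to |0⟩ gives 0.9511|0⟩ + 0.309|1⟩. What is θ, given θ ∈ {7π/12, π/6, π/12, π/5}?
π/5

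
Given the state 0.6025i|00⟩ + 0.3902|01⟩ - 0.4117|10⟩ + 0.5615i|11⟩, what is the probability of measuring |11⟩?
0.3153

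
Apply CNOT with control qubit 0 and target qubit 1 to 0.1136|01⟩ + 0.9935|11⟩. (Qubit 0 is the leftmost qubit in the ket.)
0.1136|01⟩ + 0.9935|10⟩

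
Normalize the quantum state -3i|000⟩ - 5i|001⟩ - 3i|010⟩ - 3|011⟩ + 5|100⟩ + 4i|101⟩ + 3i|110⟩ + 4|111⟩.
-0.2762i|000⟩ - 0.4603i|001⟩ - 0.2762i|010⟩ - 0.2762|011⟩ + 0.4603|100⟩ + 0.3682i|101⟩ + 0.2762i|110⟩ + 0.3682|111⟩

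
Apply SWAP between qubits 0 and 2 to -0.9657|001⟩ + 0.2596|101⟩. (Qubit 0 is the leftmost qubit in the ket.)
-0.9657|100⟩ + 0.2596|101⟩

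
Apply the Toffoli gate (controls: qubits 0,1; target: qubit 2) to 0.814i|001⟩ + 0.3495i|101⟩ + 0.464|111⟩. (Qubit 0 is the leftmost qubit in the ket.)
0.814i|001⟩ + 0.3495i|101⟩ + 0.464|110⟩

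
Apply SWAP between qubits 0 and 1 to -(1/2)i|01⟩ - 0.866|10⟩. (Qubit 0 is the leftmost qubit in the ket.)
-0.866|01⟩ - (1/2)i|10⟩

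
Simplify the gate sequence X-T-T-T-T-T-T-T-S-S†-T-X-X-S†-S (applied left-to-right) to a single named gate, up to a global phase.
X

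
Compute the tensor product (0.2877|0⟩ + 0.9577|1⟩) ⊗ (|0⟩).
0.2877|00⟩ + 0.9577|10⟩

amp(|b₁b₂…⟩) = product of the factor amplitudes for bits b₁, b₂, …; only kets whose every factor amplitude is nonzero survive.
|00⟩: (0.2877)(1) = 0.2877
|10⟩: (0.9577)(1) = 0.9577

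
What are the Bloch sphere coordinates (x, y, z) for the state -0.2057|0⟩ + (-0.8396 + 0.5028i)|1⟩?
(0.3454, -0.2069, -0.9154)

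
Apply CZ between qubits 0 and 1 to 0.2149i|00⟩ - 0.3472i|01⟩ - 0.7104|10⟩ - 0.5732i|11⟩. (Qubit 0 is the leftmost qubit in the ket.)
0.2149i|00⟩ - 0.3472i|01⟩ - 0.7104|10⟩ + 0.5732i|11⟩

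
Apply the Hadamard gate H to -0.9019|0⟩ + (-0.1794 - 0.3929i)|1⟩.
(-0.7646 - 0.2778i)|0⟩ + (-0.5109 + 0.2778i)|1⟩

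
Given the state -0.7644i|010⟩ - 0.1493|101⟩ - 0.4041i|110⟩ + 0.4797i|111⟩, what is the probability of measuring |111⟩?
0.2301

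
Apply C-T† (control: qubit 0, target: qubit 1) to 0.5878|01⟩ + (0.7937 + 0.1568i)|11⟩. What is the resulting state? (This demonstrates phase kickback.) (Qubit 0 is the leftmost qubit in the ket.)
0.5878|01⟩ + (0.6721 - 0.4504i)|11⟩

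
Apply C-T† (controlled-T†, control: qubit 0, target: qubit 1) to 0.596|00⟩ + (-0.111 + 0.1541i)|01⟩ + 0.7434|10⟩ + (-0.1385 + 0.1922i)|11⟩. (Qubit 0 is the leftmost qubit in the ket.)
0.596|00⟩ + (-0.111 + 0.1541i)|01⟩ + 0.7434|10⟩ + (0.03797 + 0.2338i)|11⟩

C-T† leaves the control-|0⟩ kets |00⟩, |01⟩ unchanged and applies T† to qubit 1 on the control-|1⟩ pair (|10⟩, |11⟩).
T† = [[1, 0], [0, (1/√2 - (1/√2)i)]].
With a = amp(|10⟩) = 0.7434 and b = amp(|11⟩) = (-0.1385 + 0.1922i):
new amp(|10⟩) = (1)·a = 0.7434
new amp(|11⟩) = (1/√2 - (1/√2)i)·b = (0.03797 + 0.2338i)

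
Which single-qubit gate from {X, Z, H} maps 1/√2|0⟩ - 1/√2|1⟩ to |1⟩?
H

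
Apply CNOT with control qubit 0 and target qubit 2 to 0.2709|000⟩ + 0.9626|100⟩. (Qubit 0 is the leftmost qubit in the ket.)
0.2709|000⟩ + 0.9626|101⟩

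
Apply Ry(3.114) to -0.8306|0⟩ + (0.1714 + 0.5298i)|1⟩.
(-0.1828 - 0.5297i)|0⟩ + (-0.8282 + 0.007309i)|1⟩

Ry(3.114) = [[cos(θ/2), −sin(θ/2)], [sin(θ/2), cos(θ/2)]]; θ = 3.114, cos(θ/2) ≈ 0.0137959, sin(θ/2) ≈ 0.999905.
With a = amp(|0⟩) = -0.8306 and b = amp(|1⟩) = (0.1714 + 0.5298i):
new amp(|0⟩) = (0.0137959)·a + (-0.999905)·b = (-0.1828 - 0.5297i)
new amp(|1⟩) = (0.999905)·a + (0.0137959)·b = (-0.8282 + 0.007309i)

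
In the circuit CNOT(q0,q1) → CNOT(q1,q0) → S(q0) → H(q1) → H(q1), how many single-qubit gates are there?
3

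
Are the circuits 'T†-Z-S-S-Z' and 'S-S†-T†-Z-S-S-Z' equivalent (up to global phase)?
Yes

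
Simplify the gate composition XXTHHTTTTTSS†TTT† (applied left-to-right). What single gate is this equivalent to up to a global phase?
T†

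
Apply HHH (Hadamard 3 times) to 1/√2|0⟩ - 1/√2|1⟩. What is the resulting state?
|1⟩

H² = I, so H^3 = H: a single Hadamard. With (a, b) = (1/√2, -1/√2), H gives ((a + b)/√2, (a − b)/√2) = (0, 1).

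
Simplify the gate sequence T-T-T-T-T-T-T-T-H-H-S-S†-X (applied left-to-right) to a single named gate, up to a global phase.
X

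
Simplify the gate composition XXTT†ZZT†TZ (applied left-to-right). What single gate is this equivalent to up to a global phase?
Z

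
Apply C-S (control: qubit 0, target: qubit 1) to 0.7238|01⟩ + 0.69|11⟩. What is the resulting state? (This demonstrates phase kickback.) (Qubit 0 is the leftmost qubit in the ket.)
0.7238|01⟩ + 0.69i|11⟩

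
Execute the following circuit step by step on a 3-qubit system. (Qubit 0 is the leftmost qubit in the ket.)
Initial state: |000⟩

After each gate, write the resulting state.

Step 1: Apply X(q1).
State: |010⟩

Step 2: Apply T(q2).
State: |010⟩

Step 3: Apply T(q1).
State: (1/√2 + (1/√2)i)|010⟩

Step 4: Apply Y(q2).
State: (-1/√2 + (1/√2)i)|011⟩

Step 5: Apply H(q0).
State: (-1/2 + (1/2)i)|011⟩ + (-1/2 + (1/2)i)|111⟩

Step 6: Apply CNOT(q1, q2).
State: (-1/2 + (1/2)i)|010⟩ + (-1/2 + (1/2)i)|110⟩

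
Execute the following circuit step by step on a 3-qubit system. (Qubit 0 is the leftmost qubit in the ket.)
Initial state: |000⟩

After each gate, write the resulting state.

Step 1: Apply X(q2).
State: |001⟩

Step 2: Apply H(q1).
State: 1/√2|001⟩ + 1/√2|011⟩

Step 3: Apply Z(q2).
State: -1/√2|001⟩ - 1/√2|011⟩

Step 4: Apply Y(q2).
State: (1/√2)i|000⟩ + (1/√2)i|010⟩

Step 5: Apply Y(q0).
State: -1/√2|100⟩ - 1/√2|110⟩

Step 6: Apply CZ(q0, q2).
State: -1/√2|100⟩ - 1/√2|110⟩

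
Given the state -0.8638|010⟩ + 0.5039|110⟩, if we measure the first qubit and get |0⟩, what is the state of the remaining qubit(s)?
-|10⟩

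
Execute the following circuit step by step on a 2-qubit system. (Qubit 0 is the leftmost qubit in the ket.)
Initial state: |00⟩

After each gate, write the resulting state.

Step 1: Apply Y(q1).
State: i|01⟩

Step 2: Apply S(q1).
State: -|01⟩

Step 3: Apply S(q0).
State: -|01⟩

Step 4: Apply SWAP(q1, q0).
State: -|10⟩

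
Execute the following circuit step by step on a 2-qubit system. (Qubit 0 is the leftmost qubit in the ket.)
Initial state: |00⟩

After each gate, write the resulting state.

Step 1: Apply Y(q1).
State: i|01⟩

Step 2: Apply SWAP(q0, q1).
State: i|10⟩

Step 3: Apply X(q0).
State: i|00⟩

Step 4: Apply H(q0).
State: (1/√2)i|00⟩ + (1/√2)i|10⟩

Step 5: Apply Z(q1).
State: (1/√2)i|00⟩ + (1/√2)i|10⟩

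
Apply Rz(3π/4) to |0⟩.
(0.3827 - 0.9239i)|0⟩

Rz(3π/4) = [[e^(−iθ/2), 0], [0, e^(iθ/2)]] with e^(±iθ/2) = cos(θ/2) ± i·sin(θ/2); θ = 3π/4, cos(θ/2) ≈ 0.382683, sin(θ/2) ≈ 0.92388.
With a = amp(|0⟩) = 1 and b = amp(|1⟩) = 0:
new amp(|0⟩) = (0.382683 - 0.92388i)·a = (0.3827 - 0.9239i)
new amp(|1⟩) = (0.382683 + 0.92388i)·b = 0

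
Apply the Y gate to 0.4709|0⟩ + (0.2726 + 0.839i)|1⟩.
(0.839 - 0.2726i)|0⟩ + 0.4709i|1⟩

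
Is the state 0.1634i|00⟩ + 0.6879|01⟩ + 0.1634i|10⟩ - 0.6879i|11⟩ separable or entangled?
Entangled

Writing the state as a|00⟩ + b|01⟩ + c|10⟩ + d|11⟩, it is a product state iff ad − bc = 0.
Here (a, b, c, d) = (0.1634i, 0.6879, 0.1634i, -0.6879i): ad − bc = (0.1634i)(-0.6879i) − (0.6879)(0.1634i) = (0.1124 - 0.1124i) ≠ 0, so the state is entangled.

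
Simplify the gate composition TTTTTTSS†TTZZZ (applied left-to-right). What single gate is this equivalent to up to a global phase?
Z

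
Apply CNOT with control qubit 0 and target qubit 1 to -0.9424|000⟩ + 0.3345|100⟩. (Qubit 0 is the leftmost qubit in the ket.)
-0.9424|000⟩ + 0.3345|110⟩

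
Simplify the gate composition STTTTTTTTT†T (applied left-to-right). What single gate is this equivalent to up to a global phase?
S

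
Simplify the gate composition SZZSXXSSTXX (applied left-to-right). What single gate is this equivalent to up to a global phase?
T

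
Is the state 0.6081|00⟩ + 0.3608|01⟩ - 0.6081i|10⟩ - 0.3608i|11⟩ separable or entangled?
Separable

Writing the state as a|00⟩ + b|01⟩ + c|10⟩ + d|11⟩, it is a product state iff ad − bc = 0.
Here (a, b, c, d) = (0.6081, 0.3608, -0.6081i, -0.3608i): ad − bc = (0.6081)(-0.3608i) − (0.3608)(-0.6081i) = 0, so the state is separable.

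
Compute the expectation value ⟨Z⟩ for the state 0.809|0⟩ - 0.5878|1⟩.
0.309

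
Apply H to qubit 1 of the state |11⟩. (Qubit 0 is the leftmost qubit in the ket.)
1/√2|10⟩ - 1/√2|11⟩

H on qubit 1 mixes each pair of kets that differ only in qubit 1: amplitudes (a, b) of (|…0…⟩, |…1…⟩) become ((a + b)/√2, (a − b)/√2). Kets absent from the input have amplitude 0.
(|10⟩, |11⟩): (a, b) = (0, 1) → (1/√2, -1/√2)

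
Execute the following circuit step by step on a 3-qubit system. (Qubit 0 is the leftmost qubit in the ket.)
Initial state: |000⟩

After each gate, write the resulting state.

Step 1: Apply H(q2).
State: 1/√2|000⟩ + 1/√2|001⟩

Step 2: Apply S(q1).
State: 1/√2|000⟩ + 1/√2|001⟩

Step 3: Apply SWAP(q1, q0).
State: 1/√2|000⟩ + 1/√2|001⟩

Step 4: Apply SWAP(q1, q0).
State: 1/√2|000⟩ + 1/√2|001⟩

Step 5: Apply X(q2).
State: 1/√2|000⟩ + 1/√2|001⟩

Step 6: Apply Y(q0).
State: (1/√2)i|100⟩ + (1/√2)i|101⟩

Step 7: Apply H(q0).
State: (1/2)i|000⟩ + (1/2)i|001⟩ - (1/2)i|100⟩ - (1/2)i|101⟩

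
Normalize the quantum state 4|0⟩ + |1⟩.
0.9701|0⟩ + 0.2425|1⟩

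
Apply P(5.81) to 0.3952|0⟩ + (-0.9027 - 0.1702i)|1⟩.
0.3952|0⟩ + (-0.8811 + 0.2599i)|1⟩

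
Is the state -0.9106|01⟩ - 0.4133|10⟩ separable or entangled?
Entangled

Writing the state as a|00⟩ + b|01⟩ + c|10⟩ + d|11⟩, it is a product state iff ad − bc = 0.
Here (a, b, c, d) = (0, -0.9106, -0.4133, 0): ad − bc = (0)(0) − (-0.9106)(-0.4133) = -0.3764 ≠ 0, so the state is entangled.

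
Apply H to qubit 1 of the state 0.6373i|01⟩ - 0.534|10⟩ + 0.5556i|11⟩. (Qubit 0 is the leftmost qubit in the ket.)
0.4506i|00⟩ - 0.4506i|01⟩ + (-0.3776 + 0.3929i)|10⟩ + (-0.3776 - 0.3929i)|11⟩

H on qubit 1 mixes each pair of kets that differ only in qubit 1: amplitudes (a, b) of (|…0…⟩, |…1…⟩) become ((a + b)/√2, (a − b)/√2). Kets absent from the input have amplitude 0.
(|00⟩, |01⟩): (a, b) = (0, 0.6373i) → (0.4506i, -0.4506i)
(|10⟩, |11⟩): (a, b) = (-0.534, 0.5556i) → ((-0.3776 + 0.3929i), (-0.3776 - 0.3929i))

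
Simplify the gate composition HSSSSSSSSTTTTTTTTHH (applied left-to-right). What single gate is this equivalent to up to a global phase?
H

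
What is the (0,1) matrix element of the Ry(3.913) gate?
-0.9265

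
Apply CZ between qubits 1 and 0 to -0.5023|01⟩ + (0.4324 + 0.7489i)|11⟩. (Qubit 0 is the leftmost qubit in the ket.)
-0.5023|01⟩ + (-0.4324 - 0.7489i)|11⟩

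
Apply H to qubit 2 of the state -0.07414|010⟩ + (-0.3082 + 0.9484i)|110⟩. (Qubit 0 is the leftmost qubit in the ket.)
-0.05242|010⟩ - 0.05242|011⟩ + (-0.2179 + 0.6706i)|110⟩ + (-0.2179 + 0.6706i)|111⟩

H on qubit 2 mixes each pair of kets that differ only in qubit 2: amplitudes (a, b) of (|…0…⟩, |…1…⟩) become ((a + b)/√2, (a − b)/√2). Kets absent from the input have amplitude 0.
(|010⟩, |011⟩): (a, b) = (-0.07414, 0) → (-0.05242, -0.05242)
(|110⟩, |111⟩): (a, b) = ((-0.3082 + 0.9484i), 0) → ((-0.2179 + 0.6706i), (-0.2179 + 0.6706i))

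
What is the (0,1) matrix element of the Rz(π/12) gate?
0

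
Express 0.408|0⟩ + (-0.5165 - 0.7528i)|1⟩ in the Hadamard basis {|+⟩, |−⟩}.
(-0.07672 - 0.5323i)|+⟩ + (0.6537 + 0.5323i)|−⟩

With |ψ⟩ = α|0⟩ + β|1⟩, the Hadamard-basis coefficients are ⟨+|ψ⟩ = (α + β)/√2 and ⟨−|ψ⟩ = (α − β)/√2.
Here α = 0.408, β = (-0.5165 - 0.7528i): (α + β)/√2 = (-0.07672 - 0.5323i), (α − β)/√2 = (0.6537 + 0.5323i).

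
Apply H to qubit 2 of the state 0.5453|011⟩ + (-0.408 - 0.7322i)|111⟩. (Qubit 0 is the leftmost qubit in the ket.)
0.3856|010⟩ - 0.3856|011⟩ + (-0.2885 - 0.5177i)|110⟩ + (0.2885 + 0.5177i)|111⟩

H on qubit 2 mixes each pair of kets that differ only in qubit 2: amplitudes (a, b) of (|…0…⟩, |…1…⟩) become ((a + b)/√2, (a − b)/√2). Kets absent from the input have amplitude 0.
(|010⟩, |011⟩): (a, b) = (0, 0.5453) → (0.3856, -0.3856)
(|110⟩, |111⟩): (a, b) = (0, (-0.408 - 0.7322i)) → ((-0.2885 - 0.5177i), (0.2885 + 0.5177i))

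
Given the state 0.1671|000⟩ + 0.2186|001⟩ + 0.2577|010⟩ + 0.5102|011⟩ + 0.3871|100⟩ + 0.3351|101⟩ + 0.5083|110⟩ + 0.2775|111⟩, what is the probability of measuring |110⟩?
0.2584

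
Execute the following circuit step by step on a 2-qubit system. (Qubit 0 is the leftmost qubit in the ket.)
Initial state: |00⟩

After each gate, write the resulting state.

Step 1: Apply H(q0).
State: 1/√2|00⟩ + 1/√2|10⟩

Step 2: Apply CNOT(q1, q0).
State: 1/√2|00⟩ + 1/√2|10⟩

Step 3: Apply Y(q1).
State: (1/√2)i|01⟩ + (1/√2)i|11⟩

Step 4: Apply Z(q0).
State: (1/√2)i|01⟩ - (1/√2)i|11⟩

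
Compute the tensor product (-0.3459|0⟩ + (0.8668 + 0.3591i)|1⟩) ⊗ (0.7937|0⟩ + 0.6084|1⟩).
-0.2745|00⟩ - 0.2104|01⟩ + (0.688 + 0.285i)|10⟩ + (0.5274 + 0.2185i)|11⟩

amp(|b₁b₂…⟩) = product of the factor amplitudes for bits b₁, b₂, …; only kets whose every factor amplitude is nonzero survive.
|00⟩: (-0.3459)(0.7937) = -0.2745
|01⟩: (-0.3459)(0.6084) = -0.2104
|10⟩: (0.8668 + 0.3591i)(0.7937) = (0.688 + 0.285i)
|11⟩: (0.8668 + 0.3591i)(0.6084) = (0.5274 + 0.2185i)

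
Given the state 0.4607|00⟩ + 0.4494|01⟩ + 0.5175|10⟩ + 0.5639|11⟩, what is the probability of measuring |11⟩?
0.318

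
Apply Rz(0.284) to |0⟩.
(0.9899 - 0.1415i)|0⟩

Rz(0.284) = [[e^(−iθ/2), 0], [0, e^(iθ/2)]] with e^(±iθ/2) = cos(θ/2) ± i·sin(θ/2); θ = 0.284, cos(θ/2) ≈ 0.989935, sin(θ/2) ≈ 0.141523.
With a = amp(|0⟩) = 1 and b = amp(|1⟩) = 0:
new amp(|0⟩) = (0.989935 - 0.141523i)·a = (0.9899 - 0.1415i)
new amp(|1⟩) = (0.989935 + 0.141523i)·b = 0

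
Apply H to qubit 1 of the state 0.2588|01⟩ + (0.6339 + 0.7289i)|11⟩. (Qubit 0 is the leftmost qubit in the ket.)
0.183|00⟩ - 0.183|01⟩ + (0.4482 + 0.5154i)|10⟩ + (-0.4482 - 0.5154i)|11⟩

H on qubit 1 mixes each pair of kets that differ only in qubit 1: amplitudes (a, b) of (|…0…⟩, |…1…⟩) become ((a + b)/√2, (a − b)/√2). Kets absent from the input have amplitude 0.
(|00⟩, |01⟩): (a, b) = (0, 0.2588) → (0.183, -0.183)
(|10⟩, |11⟩): (a, b) = (0, (0.6339 + 0.7289i)) → ((0.4482 + 0.5154i), (-0.4482 - 0.5154i))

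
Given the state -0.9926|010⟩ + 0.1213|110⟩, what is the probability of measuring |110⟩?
0.01471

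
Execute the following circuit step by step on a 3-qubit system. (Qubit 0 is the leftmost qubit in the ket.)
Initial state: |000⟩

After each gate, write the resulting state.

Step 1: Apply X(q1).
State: |010⟩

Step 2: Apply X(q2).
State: |011⟩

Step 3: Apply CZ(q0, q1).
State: |011⟩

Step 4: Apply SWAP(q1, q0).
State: |101⟩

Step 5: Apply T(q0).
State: (1/√2 + (1/√2)i)|101⟩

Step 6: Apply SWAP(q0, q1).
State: (1/√2 + (1/√2)i)|011⟩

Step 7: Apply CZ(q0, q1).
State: (1/√2 + (1/√2)i)|011⟩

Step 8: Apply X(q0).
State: (1/√2 + (1/√2)i)|111⟩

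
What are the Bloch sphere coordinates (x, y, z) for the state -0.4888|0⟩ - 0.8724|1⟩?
(0.8529, 0, -0.5222)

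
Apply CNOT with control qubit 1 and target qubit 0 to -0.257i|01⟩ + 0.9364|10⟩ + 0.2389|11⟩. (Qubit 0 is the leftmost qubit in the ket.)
0.2389|01⟩ + 0.9364|10⟩ - 0.257i|11⟩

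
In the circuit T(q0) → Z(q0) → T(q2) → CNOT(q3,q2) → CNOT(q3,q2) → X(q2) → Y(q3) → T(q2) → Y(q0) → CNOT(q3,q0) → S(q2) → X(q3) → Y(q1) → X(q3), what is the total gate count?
14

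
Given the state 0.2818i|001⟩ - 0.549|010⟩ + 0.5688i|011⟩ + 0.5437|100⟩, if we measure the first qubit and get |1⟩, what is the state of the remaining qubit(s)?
|00⟩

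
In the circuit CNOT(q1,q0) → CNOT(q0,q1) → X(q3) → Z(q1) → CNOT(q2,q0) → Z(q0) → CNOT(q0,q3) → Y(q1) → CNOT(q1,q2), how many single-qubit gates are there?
4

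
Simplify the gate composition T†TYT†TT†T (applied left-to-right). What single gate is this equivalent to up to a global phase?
Y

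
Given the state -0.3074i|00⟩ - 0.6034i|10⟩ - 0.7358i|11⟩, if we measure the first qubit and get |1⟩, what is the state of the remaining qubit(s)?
-0.6341i|0⟩ - 0.7732i|1⟩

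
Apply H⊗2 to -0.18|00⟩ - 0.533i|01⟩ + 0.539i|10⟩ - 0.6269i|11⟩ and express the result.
(-0.09 - 0.3105i)|00⟩ + (-0.09 + 0.8495i)|01⟩ + (-0.09 - 0.2226i)|10⟩ + (-0.09 - 0.3165i)|11⟩

H⊗2 gives amp(|y⟩) = (1/2) Σ_x (−1)^(x·y) amp(|x⟩), where x·y is the number of positions in which both x and y have a 1.
|00⟩: (-0.18 - 0.533i + 0.539i - 0.6269i)/2 = (-0.09 - 0.3105i)
|01⟩: (-0.18 + 0.533i + 0.539i + 0.6269i)/2 = (-0.09 + 0.8495i)
|10⟩: (-0.18 - 0.533i - 0.539i + 0.6269i)/2 = (-0.09 - 0.2226i)
|11⟩: (-0.18 + 0.533i - 0.539i - 0.6269i)/2 = (-0.09 - 0.3165i)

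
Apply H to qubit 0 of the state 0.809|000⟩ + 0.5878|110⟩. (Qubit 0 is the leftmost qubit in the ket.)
0.572|000⟩ + 0.4156|010⟩ + 0.572|100⟩ - 0.4156|110⟩

H on qubit 0 mixes each pair of kets that differ only in qubit 0: amplitudes (a, b) of (|…0…⟩, |…1…⟩) become ((a + b)/√2, (a − b)/√2). Kets absent from the input have amplitude 0.
(|000⟩, |100⟩): (a, b) = (0.809, 0) → (0.572, 0.572)
(|010⟩, |110⟩): (a, b) = (0, 0.5878) → (0.4156, -0.4156)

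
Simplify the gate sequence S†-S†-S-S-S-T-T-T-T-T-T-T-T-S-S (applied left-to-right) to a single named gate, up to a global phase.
S†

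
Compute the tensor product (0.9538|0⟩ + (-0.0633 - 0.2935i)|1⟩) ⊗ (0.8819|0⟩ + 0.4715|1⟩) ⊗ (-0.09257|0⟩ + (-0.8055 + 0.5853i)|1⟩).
-0.07787|000⟩ + (-0.6776 + 0.4923i)|001⟩ - 0.04163|010⟩ + (-0.3622 + 0.2632i)|011⟩ + (0.005168 + 0.02396i)|100⟩ + (0.1965 + 0.1758i)|101⟩ + (0.002763 + 0.01281i)|110⟩ + (0.105 + 0.094i)|111⟩

amp(|b₁b₂…⟩) = product of the factor amplitudes for bits b₁, b₂, …; only kets whose every factor amplitude is nonzero survive.
|000⟩: (0.9538)(0.8819)(-0.09257) = -0.07787
|001⟩: (0.9538)(0.8819)(-0.8055 + 0.5853i) = (-0.6776 + 0.4923i)
|010⟩: (0.9538)(0.4715)(-0.09257) = -0.04163
|011⟩: (0.9538)(0.4715)(-0.8055 + 0.5853i) = (-0.3622 + 0.2632i)
|100⟩: (-0.0633 - 0.2935i)(0.8819)(-0.09257) = (0.005168 + 0.02396i)
|101⟩: (-0.0633 - 0.2935i)(0.8819)(-0.8055 + 0.5853i) = (0.1965 + 0.1758i)
|110⟩: (-0.0633 - 0.2935i)(0.4715)(-0.09257) = (0.002763 + 0.01281i)
|111⟩: (-0.0633 - 0.2935i)(0.4715)(-0.8055 + 0.5853i) = (0.105 + 0.094i)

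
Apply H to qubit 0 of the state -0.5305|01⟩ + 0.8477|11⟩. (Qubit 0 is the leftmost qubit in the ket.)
0.2243|01⟩ - 0.9745|11⟩

H on qubit 0 mixes each pair of kets that differ only in qubit 0: amplitudes (a, b) of (|…0…⟩, |…1…⟩) become ((a + b)/√2, (a − b)/√2). Kets absent from the input have amplitude 0.
(|01⟩, |11⟩): (a, b) = (-0.5305, 0.8477) → (0.2243, -0.9745)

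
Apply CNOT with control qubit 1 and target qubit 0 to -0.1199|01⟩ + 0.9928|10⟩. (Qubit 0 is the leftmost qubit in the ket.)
0.9928|10⟩ - 0.1199|11⟩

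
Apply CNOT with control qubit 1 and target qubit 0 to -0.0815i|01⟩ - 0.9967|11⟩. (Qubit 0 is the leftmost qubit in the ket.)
-0.9967|01⟩ - 0.0815i|11⟩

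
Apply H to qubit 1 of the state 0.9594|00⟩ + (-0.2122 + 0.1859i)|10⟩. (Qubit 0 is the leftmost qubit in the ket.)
0.6784|00⟩ + 0.6784|01⟩ + (-0.15 + 0.1315i)|10⟩ + (-0.15 + 0.1315i)|11⟩

H on qubit 1 mixes each pair of kets that differ only in qubit 1: amplitudes (a, b) of (|…0…⟩, |…1…⟩) become ((a + b)/√2, (a − b)/√2). Kets absent from the input have amplitude 0.
(|00⟩, |01⟩): (a, b) = (0.9594, 0) → (0.6784, 0.6784)
(|10⟩, |11⟩): (a, b) = ((-0.2122 + 0.1859i), 0) → ((-0.15 + 0.1315i), (-0.15 + 0.1315i))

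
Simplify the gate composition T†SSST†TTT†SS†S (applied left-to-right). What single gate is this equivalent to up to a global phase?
T†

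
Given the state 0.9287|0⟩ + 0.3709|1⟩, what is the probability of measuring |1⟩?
0.1376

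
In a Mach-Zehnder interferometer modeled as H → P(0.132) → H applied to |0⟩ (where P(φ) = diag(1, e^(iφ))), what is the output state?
(0.9957 + 0.06581i)|0⟩ + (0.00435 - 0.06581i)|1⟩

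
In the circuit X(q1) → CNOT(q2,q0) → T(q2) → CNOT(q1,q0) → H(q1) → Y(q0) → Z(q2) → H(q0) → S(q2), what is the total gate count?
9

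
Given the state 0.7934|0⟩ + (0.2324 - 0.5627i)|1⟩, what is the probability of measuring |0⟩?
0.6295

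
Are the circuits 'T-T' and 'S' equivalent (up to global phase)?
Yes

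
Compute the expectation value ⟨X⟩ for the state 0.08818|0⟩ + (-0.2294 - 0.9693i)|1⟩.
-0.04046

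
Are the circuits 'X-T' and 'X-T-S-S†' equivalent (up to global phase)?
Yes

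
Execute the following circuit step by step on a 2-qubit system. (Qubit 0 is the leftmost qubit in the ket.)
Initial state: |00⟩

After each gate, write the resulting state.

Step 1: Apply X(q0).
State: |10⟩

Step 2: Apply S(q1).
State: |10⟩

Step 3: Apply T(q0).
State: (1/√2 + (1/√2)i)|10⟩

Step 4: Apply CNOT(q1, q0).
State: (1/√2 + (1/√2)i)|10⟩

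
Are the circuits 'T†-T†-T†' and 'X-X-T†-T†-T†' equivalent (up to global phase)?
Yes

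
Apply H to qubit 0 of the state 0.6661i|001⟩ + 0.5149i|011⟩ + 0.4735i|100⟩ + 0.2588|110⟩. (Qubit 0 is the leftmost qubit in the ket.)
0.3348i|000⟩ + 0.471i|001⟩ + 0.183|010⟩ + 0.3641i|011⟩ - 0.3348i|100⟩ + 0.471i|101⟩ - 0.183|110⟩ + 0.3641i|111⟩

H on qubit 0 mixes each pair of kets that differ only in qubit 0: amplitudes (a, b) of (|…0…⟩, |…1…⟩) become ((a + b)/√2, (a − b)/√2). Kets absent from the input have amplitude 0.
(|000⟩, |100⟩): (a, b) = (0, 0.4735i) → (0.3348i, -0.3348i)
(|001⟩, |101⟩): (a, b) = (0.6661i, 0) → (0.471i, 0.471i)
(|010⟩, |110⟩): (a, b) = (0, 0.2588) → (0.183, -0.183)
(|011⟩, |111⟩): (a, b) = (0.5149i, 0) → (0.3641i, 0.3641i)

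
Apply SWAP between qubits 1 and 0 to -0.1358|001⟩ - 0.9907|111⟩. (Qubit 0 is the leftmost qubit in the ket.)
-0.1358|001⟩ - 0.9907|111⟩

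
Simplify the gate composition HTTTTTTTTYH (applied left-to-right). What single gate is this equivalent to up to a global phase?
Y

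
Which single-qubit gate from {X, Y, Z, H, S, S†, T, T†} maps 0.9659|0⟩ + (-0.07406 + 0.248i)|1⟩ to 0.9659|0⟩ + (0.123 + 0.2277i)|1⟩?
T†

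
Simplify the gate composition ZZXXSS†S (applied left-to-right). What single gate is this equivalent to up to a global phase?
S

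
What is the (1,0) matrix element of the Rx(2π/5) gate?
-0.5878i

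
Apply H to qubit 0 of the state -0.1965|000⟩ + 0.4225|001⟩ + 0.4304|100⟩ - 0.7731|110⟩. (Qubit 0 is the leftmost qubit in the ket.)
0.1654|000⟩ + 0.2988|001⟩ - 0.5467|010⟩ - 0.4433|100⟩ + 0.2988|101⟩ + 0.5467|110⟩

H on qubit 0 mixes each pair of kets that differ only in qubit 0: amplitudes (a, b) of (|…0…⟩, |…1…⟩) become ((a + b)/√2, (a − b)/√2). Kets absent from the input have amplitude 0.
(|000⟩, |100⟩): (a, b) = (-0.1965, 0.4304) → (0.1654, -0.4433)
(|001⟩, |101⟩): (a, b) = (0.4225, 0) → (0.2988, 0.2988)
(|010⟩, |110⟩): (a, b) = (0, -0.7731) → (-0.5467, 0.5467)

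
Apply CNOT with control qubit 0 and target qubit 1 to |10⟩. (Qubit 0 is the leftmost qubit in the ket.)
|11⟩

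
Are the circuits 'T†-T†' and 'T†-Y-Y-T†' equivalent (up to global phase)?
Yes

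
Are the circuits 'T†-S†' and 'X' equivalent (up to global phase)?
No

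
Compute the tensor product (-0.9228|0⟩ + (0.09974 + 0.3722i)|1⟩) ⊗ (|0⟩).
-0.9228|00⟩ + (0.09974 + 0.3722i)|10⟩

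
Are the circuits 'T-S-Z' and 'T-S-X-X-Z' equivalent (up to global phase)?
Yes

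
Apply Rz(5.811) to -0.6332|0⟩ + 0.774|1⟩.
(0.6156 + 0.1481i)|0⟩ + (-0.7525 + 0.181i)|1⟩

Rz(5.811) = [[e^(−iθ/2), 0], [0, e^(iθ/2)]] with e^(±iθ/2) = cos(θ/2) ± i·sin(θ/2); θ = 5.811, cos(θ/2) ≈ -0.972259, sin(θ/2) ≈ 0.233905.
With a = amp(|0⟩) = -0.6332 and b = amp(|1⟩) = 0.774:
new amp(|0⟩) = (-0.972259 - 0.233905i)·a = (0.6156 + 0.1481i)
new amp(|1⟩) = (-0.972259 + 0.233905i)·b = (-0.7525 + 0.181i)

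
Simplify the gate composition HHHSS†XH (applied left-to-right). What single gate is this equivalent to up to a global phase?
Z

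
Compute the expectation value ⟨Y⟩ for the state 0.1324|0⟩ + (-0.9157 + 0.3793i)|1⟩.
0.1004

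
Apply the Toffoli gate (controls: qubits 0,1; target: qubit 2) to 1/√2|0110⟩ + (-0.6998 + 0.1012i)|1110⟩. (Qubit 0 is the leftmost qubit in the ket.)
1/√2|0110⟩ + (-0.6998 + 0.1012i)|1100⟩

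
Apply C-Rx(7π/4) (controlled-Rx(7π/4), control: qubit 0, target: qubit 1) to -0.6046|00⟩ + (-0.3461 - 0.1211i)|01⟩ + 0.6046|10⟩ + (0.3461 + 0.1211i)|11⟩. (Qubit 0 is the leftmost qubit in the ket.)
-0.6046|00⟩ + (-0.3461 - 0.1211i)|01⟩ + (-0.5122 - 0.1324i)|10⟩ + (-0.3198 - 0.3433i)|11⟩

C-Rx(7π/4) leaves the control-|0⟩ kets |00⟩, |01⟩ unchanged and applies Rx(7π/4) to qubit 1 on the control-|1⟩ pair (|10⟩, |11⟩).
Rx(7π/4) = [[cos(θ/2), −i·sin(θ/2)], [−i·sin(θ/2), cos(θ/2)]]; θ = 7π/4, cos(θ/2) ≈ -0.92388, sin(θ/2) ≈ 0.382683.
With a = amp(|10⟩) = 0.6046 and b = amp(|11⟩) = (0.3461 + 0.1211i):
new amp(|10⟩) = (-0.92388)·a + (-0.382683i)·b = (-0.5122 - 0.1324i)
new amp(|11⟩) = (-0.382683i)·a + (-0.92388)·b = (-0.3198 - 0.3433i)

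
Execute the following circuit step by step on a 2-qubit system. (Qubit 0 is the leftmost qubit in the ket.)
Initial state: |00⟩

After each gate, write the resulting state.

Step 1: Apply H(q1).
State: 1/√2|00⟩ + 1/√2|01⟩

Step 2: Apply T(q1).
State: 1/√2|00⟩ + (1/2 + (1/2)i)|01⟩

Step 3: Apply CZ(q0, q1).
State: 1/√2|00⟩ + (1/2 + (1/2)i)|01⟩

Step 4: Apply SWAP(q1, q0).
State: 1/√2|00⟩ + (1/2 + (1/2)i)|10⟩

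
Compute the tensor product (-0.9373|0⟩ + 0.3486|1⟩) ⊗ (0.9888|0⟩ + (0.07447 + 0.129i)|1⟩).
-0.9268|00⟩ + (-0.0698 - 0.1209i)|01⟩ + 0.3447|10⟩ + (0.02596 + 0.04497i)|11⟩

amp(|b₁b₂…⟩) = product of the factor amplitudes for bits b₁, b₂, …; only kets whose every factor amplitude is nonzero survive.
|00⟩: (-0.9373)(0.9888) = -0.9268
|01⟩: (-0.9373)(0.07447 + 0.129i) = (-0.0698 - 0.1209i)
|10⟩: (0.3486)(0.9888) = 0.3447
|11⟩: (0.3486)(0.07447 + 0.129i) = (0.02596 + 0.04497i)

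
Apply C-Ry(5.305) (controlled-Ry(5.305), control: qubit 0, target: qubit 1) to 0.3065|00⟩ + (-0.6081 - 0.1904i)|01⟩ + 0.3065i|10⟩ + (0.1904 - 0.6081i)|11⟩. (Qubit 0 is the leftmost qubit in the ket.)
0.3065|00⟩ + (-0.6081 - 0.1904i)|01⟩ + (-0.08945 + 0.01513i)|10⟩ + (-0.1681 + 0.6808i)|11⟩

C-Ry(5.305) leaves the control-|0⟩ kets |00⟩, |01⟩ unchanged and applies Ry(5.305) to qubit 1 on the control-|1⟩ pair (|10⟩, |11⟩).
Ry(5.305) = [[cos(θ/2), −sin(θ/2)], [sin(θ/2), cos(θ/2)]]; θ = 5.305, cos(θ/2) ≈ -0.88276, sin(θ/2) ≈ 0.469825.
With a = amp(|10⟩) = 0.3065i and b = amp(|11⟩) = (0.1904 - 0.6081i):
new amp(|10⟩) = (-0.88276)·a + (-0.469825)·b = (-0.08945 + 0.01513i)
new amp(|11⟩) = (0.469825)·a + (-0.88276)·b = (-0.1681 + 0.6808i)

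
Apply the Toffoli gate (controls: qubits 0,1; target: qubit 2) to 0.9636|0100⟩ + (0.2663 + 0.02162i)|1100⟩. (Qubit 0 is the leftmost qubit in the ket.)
0.9636|0100⟩ + (0.2663 + 0.02162i)|1110⟩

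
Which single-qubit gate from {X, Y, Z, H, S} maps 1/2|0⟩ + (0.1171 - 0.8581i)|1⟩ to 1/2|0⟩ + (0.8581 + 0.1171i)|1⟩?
S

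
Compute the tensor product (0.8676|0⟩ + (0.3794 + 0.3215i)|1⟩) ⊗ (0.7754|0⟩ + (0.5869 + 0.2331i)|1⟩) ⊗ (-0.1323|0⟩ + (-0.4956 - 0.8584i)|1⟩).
-0.089|000⟩ + (-0.3334 - 0.5775i)|001⟩ + (-0.06737 - 0.02676i)|010⟩ + (-0.07876 - 0.5373i)|011⟩ + (-0.03892 - 0.03298i)|100⟩ + (0.06819 - 0.3761i)|101⟩ + (-0.01954 - 0.03666i)|110⟩ + (0.1647 - 0.2642i)|111⟩

amp(|b₁b₂…⟩) = product of the factor amplitudes for bits b₁, b₂, …; only kets whose every factor amplitude is nonzero survive.
|000⟩: (0.8676)(0.7754)(-0.1323) = -0.089
|001⟩: (0.8676)(0.7754)(-0.4956 - 0.8584i) = (-0.3334 - 0.5775i)
|010⟩: (0.8676)(0.5869 + 0.2331i)(-0.1323) = (-0.06737 - 0.02676i)
|011⟩: (0.8676)(0.5869 + 0.2331i)(-0.4956 - 0.8584i) = (-0.07876 - 0.5373i)
|100⟩: (0.3794 + 0.3215i)(0.7754)(-0.1323) = (-0.03892 - 0.03298i)
|101⟩: (0.3794 + 0.3215i)(0.7754)(-0.4956 - 0.8584i) = (0.06819 - 0.3761i)
|110⟩: (0.3794 + 0.3215i)(0.5869 + 0.2331i)(-0.1323) = (-0.01954 - 0.03666i)
|111⟩: (0.3794 + 0.3215i)(0.5869 + 0.2331i)(-0.4956 - 0.8584i) = (0.1647 - 0.2642i)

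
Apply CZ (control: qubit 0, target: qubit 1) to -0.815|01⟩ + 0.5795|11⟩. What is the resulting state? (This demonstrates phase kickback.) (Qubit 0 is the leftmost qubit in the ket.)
-0.815|01⟩ - 0.5795|11⟩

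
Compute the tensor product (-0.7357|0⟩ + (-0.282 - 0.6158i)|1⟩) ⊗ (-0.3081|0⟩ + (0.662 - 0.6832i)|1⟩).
0.2267|00⟩ + (-0.487 + 0.5026i)|01⟩ + (0.08688 + 0.1897i)|10⟩ + (-0.6074 - 0.215i)|11⟩

amp(|b₁b₂…⟩) = product of the factor amplitudes for bits b₁, b₂, …; only kets whose every factor amplitude is nonzero survive.
|00⟩: (-0.7357)(-0.3081) = 0.2267
|01⟩: (-0.7357)(0.662 - 0.6832i) = (-0.487 + 0.5026i)
|10⟩: (-0.282 - 0.6158i)(-0.3081) = (0.08688 + 0.1897i)
|11⟩: (-0.282 - 0.6158i)(0.662 - 0.6832i) = (-0.6074 - 0.215i)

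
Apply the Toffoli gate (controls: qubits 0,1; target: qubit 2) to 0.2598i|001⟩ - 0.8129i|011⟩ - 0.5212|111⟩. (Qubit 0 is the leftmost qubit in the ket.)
0.2598i|001⟩ - 0.8129i|011⟩ - 0.5212|110⟩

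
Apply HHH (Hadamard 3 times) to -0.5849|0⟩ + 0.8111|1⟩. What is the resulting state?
0.1599|0⟩ - 0.9871|1⟩

H² = I, so H^3 = H: a single Hadamard. With (a, b) = (-0.5849, 0.8111), H gives ((a + b)/√2, (a − b)/√2) = (0.1599, -0.9871).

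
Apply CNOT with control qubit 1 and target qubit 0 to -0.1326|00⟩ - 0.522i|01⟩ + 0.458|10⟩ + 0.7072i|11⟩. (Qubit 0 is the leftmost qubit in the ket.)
-0.1326|00⟩ + 0.7072i|01⟩ + 0.458|10⟩ - 0.522i|11⟩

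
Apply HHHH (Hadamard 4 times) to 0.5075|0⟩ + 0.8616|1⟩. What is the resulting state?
0.5075|0⟩ + 0.8616|1⟩

H² = I, so an even number of Hadamards cancels: H^4 = I and the state is unchanged.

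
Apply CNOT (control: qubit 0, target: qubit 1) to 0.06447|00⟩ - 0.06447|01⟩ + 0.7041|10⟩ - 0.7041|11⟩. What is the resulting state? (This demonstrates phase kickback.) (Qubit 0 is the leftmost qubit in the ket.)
0.06447|00⟩ - 0.06447|01⟩ - 0.7041|10⟩ + 0.7041|11⟩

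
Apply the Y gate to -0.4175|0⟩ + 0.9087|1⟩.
-0.9087i|0⟩ - 0.4175i|1⟩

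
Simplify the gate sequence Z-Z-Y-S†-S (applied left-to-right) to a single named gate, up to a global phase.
Y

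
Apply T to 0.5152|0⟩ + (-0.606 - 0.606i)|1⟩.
0.5152|0⟩ - 0.857i|1⟩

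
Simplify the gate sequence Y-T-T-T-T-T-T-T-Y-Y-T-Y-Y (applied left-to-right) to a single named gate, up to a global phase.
Y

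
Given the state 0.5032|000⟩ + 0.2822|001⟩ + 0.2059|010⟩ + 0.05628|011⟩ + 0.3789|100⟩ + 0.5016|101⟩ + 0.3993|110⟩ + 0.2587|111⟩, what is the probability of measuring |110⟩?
0.1594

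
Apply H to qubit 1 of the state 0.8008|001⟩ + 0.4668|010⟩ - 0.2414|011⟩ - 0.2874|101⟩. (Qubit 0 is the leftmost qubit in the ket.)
0.3301|000⟩ + 0.3956|001⟩ - 0.3301|010⟩ + 0.7369|011⟩ - 0.2032|101⟩ - 0.2032|111⟩

H on qubit 1 mixes each pair of kets that differ only in qubit 1: amplitudes (a, b) of (|…0…⟩, |…1…⟩) become ((a + b)/√2, (a − b)/√2). Kets absent from the input have amplitude 0.
(|000⟩, |010⟩): (a, b) = (0, 0.4668) → (0.3301, -0.3301)
(|001⟩, |011⟩): (a, b) = (0.8008, -0.2414) → (0.3956, 0.7369)
(|101⟩, |111⟩): (a, b) = (-0.2874, 0) → (-0.2032, -0.2032)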